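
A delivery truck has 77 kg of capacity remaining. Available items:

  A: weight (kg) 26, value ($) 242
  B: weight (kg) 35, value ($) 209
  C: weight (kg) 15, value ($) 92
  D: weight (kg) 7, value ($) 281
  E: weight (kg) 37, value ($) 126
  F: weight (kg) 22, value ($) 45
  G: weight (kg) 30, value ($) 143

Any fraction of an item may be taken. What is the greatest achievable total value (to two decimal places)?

788.17

Sort by value per unit weight and fill in that order.
Ratios (sorted): D 40.14, A 9.31, C 6.13, B 5.97, G 4.77, E 3.41, F 2.05
take D (7 @ 281); take A (26 @ 242); take C (15 @ 92); take 29/35 of B → 173.17. Capacity used 77/77.
Total value = 788.17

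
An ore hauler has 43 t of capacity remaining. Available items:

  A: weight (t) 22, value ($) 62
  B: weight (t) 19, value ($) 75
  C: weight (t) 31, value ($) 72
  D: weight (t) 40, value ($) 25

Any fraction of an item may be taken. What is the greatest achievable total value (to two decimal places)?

141.65

Greedy by value/weight ratio, highest first.
Ratios (sorted): B 3.95, A 2.82, C 2.32, D 0.62
take B (19 @ 75); take A (22 @ 62); take 2/31 of C → 4.65. Capacity used 43/43.
Total value = 141.65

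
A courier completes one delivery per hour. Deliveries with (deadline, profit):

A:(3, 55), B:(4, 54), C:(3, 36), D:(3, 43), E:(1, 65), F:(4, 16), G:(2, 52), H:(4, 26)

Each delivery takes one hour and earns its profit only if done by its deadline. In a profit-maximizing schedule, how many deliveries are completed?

Take jobs in profit order; each goes to the latest open slot no later than its deadline.
Profit order: E=65 A=55 B=54 G=52 D=43 C=36 H=26 F=16
Assign: E→slot 1, A→slot 3, B→slot 4, G→slot 2, D skipped, C skipped, H skipped, F skipped.
Slots: [1:E] [2:G] [3:A] [4:B]
4 of 8 scheduled.

4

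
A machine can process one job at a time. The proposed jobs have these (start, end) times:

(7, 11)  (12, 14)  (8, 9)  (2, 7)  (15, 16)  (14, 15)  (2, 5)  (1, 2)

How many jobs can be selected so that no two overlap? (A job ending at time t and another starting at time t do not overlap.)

Order by finish time; keep every interval that doesn't clash with the previous kept one.
Sorted by end: (1,2)  (2,5)  (2,7)  (8,9)  (7,11)  (12,14)  (14,15)  (15,16)
take (1,2); take (2,5); take (8,9); skip (7,11); take (12,14); take (14,15); take (15,16).
Selected 6 jobs.

6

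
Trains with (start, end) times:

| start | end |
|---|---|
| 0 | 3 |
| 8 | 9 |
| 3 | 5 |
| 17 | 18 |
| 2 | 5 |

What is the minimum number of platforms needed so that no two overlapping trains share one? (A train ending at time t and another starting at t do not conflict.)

2

Events (time:±→running): 0:+→1 2:+→2 … peak 2.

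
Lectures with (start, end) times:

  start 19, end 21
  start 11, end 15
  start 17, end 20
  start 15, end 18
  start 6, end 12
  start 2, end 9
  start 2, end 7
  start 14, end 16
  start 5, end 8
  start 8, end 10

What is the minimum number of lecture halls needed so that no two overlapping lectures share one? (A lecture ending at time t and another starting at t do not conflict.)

Count concurrent intervals with a sweep; the peak is the room count.
starts: [2, 2, 5, 6, 8, 11, 14, 15, 17, 19]
ends:   [7, 8, 9, 10, 12, 15, 16, 18, 20, 21]
s2→1 s2→2 s5→3 s6→4  — peak 4.

4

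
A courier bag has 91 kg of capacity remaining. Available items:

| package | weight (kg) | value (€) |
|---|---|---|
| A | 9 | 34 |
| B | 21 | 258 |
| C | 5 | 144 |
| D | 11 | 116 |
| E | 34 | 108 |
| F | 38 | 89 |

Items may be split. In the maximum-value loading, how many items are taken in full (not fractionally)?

Order: C (144/5=28.80) > B (258/21=12.29) > D (116/11=10.55) > A (34/9=3.78) > E (108/34=3.18) > F (89/38=2.34)
Fill: take C (5 @ 144) → take B (21 @ 258) → take D (11 @ 116) → take A (9 @ 34) → take E (34 @ 108) → take 11/38 of F → 25.76; 91/91 used.
5 item(s) taken whole; one partial (take 11/38 of F).

5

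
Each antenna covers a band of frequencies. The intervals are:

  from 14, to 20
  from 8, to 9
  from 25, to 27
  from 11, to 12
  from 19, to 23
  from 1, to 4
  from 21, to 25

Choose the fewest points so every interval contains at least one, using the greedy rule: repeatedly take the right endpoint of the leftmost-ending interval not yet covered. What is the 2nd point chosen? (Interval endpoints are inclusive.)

Sorted: [1,4] [8,9] [11,12] [14,20] [19,23] [21,25] [25,27]
{[1,4]} hit by 4; {[8,9]} hit by 9; {[11,12]} hit by 12; {[14,20],[19,23]} hit by 20; {[21,25],[25,27]} hit by 25.
Points: 4, 9, 12, 20, 25 (5 total).

9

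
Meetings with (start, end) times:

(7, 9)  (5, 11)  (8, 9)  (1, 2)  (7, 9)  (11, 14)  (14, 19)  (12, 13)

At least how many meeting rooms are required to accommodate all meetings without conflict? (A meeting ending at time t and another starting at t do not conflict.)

4

The answer is the maximum number of intervals overlapping at any instant.
Events (time:±→running): 1:+→1 2:-→0 5:+→1 7:+→2 7:+→3 8:+→4 … peak 4.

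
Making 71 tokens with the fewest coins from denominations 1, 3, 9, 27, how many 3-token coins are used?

71 = 2×27 + 1×9 + 2×3 + 2×1
Count of 3: 2

2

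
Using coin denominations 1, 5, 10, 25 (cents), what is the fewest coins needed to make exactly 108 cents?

108 − 4×25→8 − 1×5→3 − 3×1→0
Total coins = 4 + 1 + 3 = 8

8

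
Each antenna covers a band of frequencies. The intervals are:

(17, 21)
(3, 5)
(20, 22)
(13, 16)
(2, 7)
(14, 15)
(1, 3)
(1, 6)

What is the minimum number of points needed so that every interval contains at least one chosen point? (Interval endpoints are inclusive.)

3

Sorted: [1,3] [3,5] [1,6] [2,7] [14,15] [13,16] [17,21] [20,22]
{[1,3],[3,5],[1,6],[2,7]} hit by 3; {[14,15],[13,16]} hit by 15; {[17,21],[20,22]} hit by 21.
Points: 3, 15, 21 (3 total).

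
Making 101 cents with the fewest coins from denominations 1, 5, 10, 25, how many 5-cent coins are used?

Greedy: take as many of the largest coin as possible, then repeat with the remainder.
101 = 4×25 + 1×1
Count of 5: 0

0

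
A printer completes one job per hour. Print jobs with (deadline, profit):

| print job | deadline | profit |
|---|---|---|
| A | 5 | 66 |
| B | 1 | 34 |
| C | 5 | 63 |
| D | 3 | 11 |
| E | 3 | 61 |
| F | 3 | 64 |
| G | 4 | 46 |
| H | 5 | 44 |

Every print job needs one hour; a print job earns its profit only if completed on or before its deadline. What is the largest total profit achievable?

300

Take jobs in profit order; each goes to the latest open slot no later than its deadline.
Profit order: A=66 F=64 C=63 E=61 G=46 H=44 B=34 D=11
Assign: A→slot 5, F→slot 3, C→slot 4, E→slot 2, G→slot 1, H skipped, B skipped, D skipped.
Slots: [1:G] [2:E] [3:F] [4:C] [5:A]
Profit = 46 + 61 + 64 + 63 + 66 = 300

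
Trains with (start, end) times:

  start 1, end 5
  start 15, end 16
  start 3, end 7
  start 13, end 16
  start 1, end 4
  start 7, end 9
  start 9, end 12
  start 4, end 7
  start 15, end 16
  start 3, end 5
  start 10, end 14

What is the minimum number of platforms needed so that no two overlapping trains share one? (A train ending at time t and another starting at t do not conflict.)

Events (time:±→running): 1:+→1 1:+→2 3:+→3 3:+→4 … peak 4.

4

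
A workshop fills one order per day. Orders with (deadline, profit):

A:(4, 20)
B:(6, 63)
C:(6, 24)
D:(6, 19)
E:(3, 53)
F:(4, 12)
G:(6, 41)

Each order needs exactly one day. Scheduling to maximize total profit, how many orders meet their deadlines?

By profit: B(d6,63), E(d3,53), G(d6,41), C(d6,24), A(d4,20), D(d6,19), F(d4,12)
B→slot 6; E→slot 3; G→slot 5; C→slot 4; A→slot 2; D→slot 1; F skipped.
6 of 7 scheduled.

6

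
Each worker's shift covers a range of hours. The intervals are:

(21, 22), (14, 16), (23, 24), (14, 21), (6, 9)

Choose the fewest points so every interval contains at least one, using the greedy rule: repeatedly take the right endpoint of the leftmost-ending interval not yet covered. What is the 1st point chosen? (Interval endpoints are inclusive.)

By right end: [6,9]  [14,16]  [14,21]  [21,22]  [23,24]
[6,9] uncovered → point at 9; [14,16] uncovered → point at 16; [21,22] uncovered → point at 22; [23,24] uncovered → point at 24.
Points: 9, 16, 22, 24 (4 total).

9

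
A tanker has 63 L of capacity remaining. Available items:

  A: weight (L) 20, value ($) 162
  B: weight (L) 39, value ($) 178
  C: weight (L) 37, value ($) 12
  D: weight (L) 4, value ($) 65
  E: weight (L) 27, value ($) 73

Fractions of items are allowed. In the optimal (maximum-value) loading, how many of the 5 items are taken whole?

3

Ratios (sorted): D 16.25, A 8.10, B 4.56, E 2.70, C 0.32
take D (4 @ 65); take A (20 @ 162); take B (39 @ 178). Capacity used 63/63.
3 item(s) taken whole.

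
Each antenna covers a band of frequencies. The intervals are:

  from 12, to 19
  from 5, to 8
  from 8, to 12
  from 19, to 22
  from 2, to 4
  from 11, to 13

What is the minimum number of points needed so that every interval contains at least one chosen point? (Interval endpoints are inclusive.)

4

Process intervals by earliest right end; each time one isn't hit yet, stab at its right endpoint.
Sorted: [2,4] [5,8] [8,12] [11,13] [12,19] [19,22]
{[2,4]} hit by 4; {[5,8],[8,12]} hit by 8; {[11,13],[12,19]} hit by 13; {[19,22]} hit by 22.
Points: 4, 8, 13, 22 (4 total).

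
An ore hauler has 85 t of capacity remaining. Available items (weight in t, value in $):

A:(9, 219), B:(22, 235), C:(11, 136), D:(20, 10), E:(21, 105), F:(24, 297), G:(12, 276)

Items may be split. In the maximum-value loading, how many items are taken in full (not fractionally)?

5

Order: A (219/9=24.33) > G (276/12=23.00) > F (297/24=12.38) > C (136/11=12.36) > B (235/22=10.68) > E (105/21=5.00) > D (10/20=0.50)
Fill: take A (9 @ 219) → take G (12 @ 276) → take F (24 @ 297) → take C (11 @ 136) → take B (22 @ 235) → take 7/21 of E → 35.00; 85/85 used.
5 item(s) taken whole; one partial (take 7/21 of E).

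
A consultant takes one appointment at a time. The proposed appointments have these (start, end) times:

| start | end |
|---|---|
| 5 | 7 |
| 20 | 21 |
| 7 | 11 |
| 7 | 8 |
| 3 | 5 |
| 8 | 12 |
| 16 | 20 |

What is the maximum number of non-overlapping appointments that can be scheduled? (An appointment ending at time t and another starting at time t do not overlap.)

6

Sorted by end: (3,5)  (5,7)  (7,8)  (7,11)  (8,12)  (16,20)  (20,21)
take (3,5); take (5,7); take (7,8); take (8,12); take (16,20); take (20,21).
Selected 6 appointments.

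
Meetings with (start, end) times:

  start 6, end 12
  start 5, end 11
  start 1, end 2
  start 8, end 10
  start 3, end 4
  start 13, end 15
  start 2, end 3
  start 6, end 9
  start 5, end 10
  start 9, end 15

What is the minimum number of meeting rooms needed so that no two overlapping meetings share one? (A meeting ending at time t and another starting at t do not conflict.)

starts: [1, 2, 3, 5, 5, 6, 6, 8, 9, 13]
ends:   [2, 3, 4, 9, 10, 10, 11, 12, 15, 15]
s1→1 e2→0 s2→1 e3→0 s3→1 e4→0 s5→1 s5→2 s6→3 s6→4 s8→5  — peak 5.

5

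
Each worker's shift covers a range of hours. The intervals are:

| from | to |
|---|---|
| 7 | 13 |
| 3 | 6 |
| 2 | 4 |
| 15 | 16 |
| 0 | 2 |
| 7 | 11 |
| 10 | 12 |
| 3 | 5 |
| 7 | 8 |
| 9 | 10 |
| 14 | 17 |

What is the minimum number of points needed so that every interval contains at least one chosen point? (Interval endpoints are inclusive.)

Sorted: [0,2] [2,4] [3,5] [3,6] [7,8] [9,10] [7,11] [10,12] [7,13] [15,16] [14,17]
{[0,2],[2,4]} hit by 2; {[3,5],[3,6]} hit by 5; {[7,8]} hit by 8; {[9,10],[7,11],[10,12],[7,13]} hit by 10; {[15,16],[14,17]} hit by 16.
Points: 2, 5, 8, 10, 16 (5 total).

5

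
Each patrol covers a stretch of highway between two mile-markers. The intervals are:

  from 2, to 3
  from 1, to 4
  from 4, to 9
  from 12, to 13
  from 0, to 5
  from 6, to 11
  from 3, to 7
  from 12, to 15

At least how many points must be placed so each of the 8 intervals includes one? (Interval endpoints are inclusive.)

Sort by right endpoint; whenever an interval is uncovered, place a point at its right end.
Sorted: [2,3] [1,4] [0,5] [3,7] [4,9] [6,11] [12,13] [12,15]
{[2,3],[1,4],[0,5],[3,7]} hit by 3; {[4,9],[6,11]} hit by 9; {[12,13],[12,15]} hit by 13.
Points: 3, 9, 13 (3 total).

3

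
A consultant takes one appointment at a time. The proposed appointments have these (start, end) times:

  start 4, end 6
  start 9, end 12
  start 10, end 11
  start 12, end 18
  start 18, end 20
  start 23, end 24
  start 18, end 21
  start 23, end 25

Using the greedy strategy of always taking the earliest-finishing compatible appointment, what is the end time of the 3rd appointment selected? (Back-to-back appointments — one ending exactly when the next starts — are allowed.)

18

Sort by end time and greedily take each interval whose start is ≥ the last chosen end.
Sorted by end: (4,6)  (10,11)  (9,12)  (12,18)  (18,20)  (18,21)  (23,24)  (23,25)
take (4,6); take (10,11); take (12,18); take (18,20); take (23,24).
Selected: (4,6) (10,11) (12,18) (18,20) (23,24)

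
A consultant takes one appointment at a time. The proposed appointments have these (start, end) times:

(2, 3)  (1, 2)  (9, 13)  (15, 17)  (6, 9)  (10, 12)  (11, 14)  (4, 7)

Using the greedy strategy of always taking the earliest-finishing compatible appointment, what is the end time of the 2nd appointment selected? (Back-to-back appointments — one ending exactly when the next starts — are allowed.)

3

Greedy by earliest finish: after sorting by end time, pick each interval compatible with the last pick.
By end time: (1,2), (2,3), (4,7), (6,9), (10,12), (9,13), (11,14), (15,17).
Pick (1,2); next start ≥ 2 → (2,3); next start ≥ 3 → (4,7); next start ≥ 7 → (10,12); next start ≥ 12 → (15,17).
Selected: (1,2) (2,3) (4,7) (10,12) (15,17)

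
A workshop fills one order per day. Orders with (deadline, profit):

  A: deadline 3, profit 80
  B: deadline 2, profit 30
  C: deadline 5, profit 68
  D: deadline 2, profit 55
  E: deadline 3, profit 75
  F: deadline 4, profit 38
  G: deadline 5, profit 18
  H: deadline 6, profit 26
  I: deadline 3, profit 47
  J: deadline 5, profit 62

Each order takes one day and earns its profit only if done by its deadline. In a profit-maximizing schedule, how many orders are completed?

Sort by profit descending; place each in the latest free slot ≤ its deadline.
By profit: A(d3,80), E(d3,75), C(d5,68), J(d5,62), D(d2,55), I(d3,47), F(d4,38), B(d2,30), H(d6,26), G(d5,18)
A→slot 3; E→slot 2; C→slot 5; J→slot 4; D→slot 1; I skipped; F skipped; B skipped; H→slot 6; G skipped.
6 of 10 scheduled.

6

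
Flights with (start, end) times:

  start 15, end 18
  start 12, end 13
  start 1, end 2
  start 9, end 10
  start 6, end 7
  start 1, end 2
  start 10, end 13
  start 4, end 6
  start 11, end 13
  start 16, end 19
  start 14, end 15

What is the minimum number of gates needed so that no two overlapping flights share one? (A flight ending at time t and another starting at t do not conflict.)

The answer is the maximum number of intervals overlapping at any instant.
Events (time:±→running): 1:+→1 1:+→2 2:-→1 2:-→0 4:+→1 6:-→0 6:+→1 7:-→0 9:+→1 10:-→0 10:+→1 11:+→2 12:+→3 … peak 3.

3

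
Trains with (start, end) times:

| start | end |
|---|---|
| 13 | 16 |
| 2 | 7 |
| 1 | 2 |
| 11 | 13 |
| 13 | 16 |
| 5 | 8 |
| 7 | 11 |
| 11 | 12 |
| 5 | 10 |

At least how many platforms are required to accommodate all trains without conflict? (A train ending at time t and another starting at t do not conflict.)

3

starts: [1, 2, 5, 5, 7, 11, 11, 13, 13]
ends:   [2, 7, 8, 10, 11, 12, 13, 16, 16]
s1→1 e2→0 s2→1 s5→2 s5→3  — peak 3.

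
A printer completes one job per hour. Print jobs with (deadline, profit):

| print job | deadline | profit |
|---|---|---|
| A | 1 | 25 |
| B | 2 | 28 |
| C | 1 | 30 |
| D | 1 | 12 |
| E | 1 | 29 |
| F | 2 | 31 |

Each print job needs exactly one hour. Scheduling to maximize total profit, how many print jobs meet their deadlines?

Take jobs in profit order; each goes to the latest open slot no later than its deadline.
Profit order: F=31 C=30 E=29 B=28 A=25 D=12
Assign: F→slot 2, C→slot 1, E skipped, B skipped, A skipped, D skipped.
Slots: [1:C] [2:F]
2 of 6 scheduled.

2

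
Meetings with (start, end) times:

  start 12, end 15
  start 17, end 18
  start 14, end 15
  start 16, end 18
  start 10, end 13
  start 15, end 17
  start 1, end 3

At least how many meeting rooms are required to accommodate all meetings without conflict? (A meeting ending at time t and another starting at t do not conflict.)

2

Count concurrent intervals with a sweep; the peak is the room count.
starts: [1, 10, 12, 14, 15, 16, 17]
ends:   [3, 13, 15, 15, 17, 18, 18]
s1→1 e3→0 s10→1 s12→2  — peak 2.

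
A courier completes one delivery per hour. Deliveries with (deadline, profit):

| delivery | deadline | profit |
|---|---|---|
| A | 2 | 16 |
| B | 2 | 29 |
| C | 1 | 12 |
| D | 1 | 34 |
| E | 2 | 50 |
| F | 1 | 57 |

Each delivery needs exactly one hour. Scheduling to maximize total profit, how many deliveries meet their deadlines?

2

Sort by profit descending; place each in the latest free slot ≤ its deadline.
By profit: F(d1,57), E(d2,50), D(d1,34), B(d2,29), A(d2,16), C(d1,12)
F→slot 1; E→slot 2; D skipped; B skipped; A skipped; C skipped.
2 of 6 scheduled.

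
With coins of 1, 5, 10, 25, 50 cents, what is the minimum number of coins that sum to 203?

203 = 4×50 + 3×1
Total coins = 4 + 3 = 7

7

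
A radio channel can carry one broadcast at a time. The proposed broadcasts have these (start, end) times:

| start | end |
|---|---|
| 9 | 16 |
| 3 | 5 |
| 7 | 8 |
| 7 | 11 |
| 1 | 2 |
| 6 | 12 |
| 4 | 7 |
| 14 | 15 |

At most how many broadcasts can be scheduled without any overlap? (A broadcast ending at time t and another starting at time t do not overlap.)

4

Greedy by earliest finish: after sorting by end time, pick each interval compatible with the last pick.
Sorted by end: (1,2)  (3,5)  (4,7)  (7,8)  (7,11)  (6,12)  (14,15)  (9,16)
take (1,2); take (3,5); skip (4,7); take (7,8); take (14,15); skip (9,16).
Selected 4 broadcasts.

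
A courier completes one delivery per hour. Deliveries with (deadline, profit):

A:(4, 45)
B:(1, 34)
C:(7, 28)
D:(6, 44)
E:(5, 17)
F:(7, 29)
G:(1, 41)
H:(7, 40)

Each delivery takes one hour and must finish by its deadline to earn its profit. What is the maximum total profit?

244

Take jobs in profit order; each goes to the latest open slot no later than its deadline.
By profit: A(d4,45), D(d6,44), G(d1,41), H(d7,40), B(d1,34), F(d7,29), C(d7,28), E(d5,17)
A→slot 4; D→slot 6; G→slot 1; H→slot 7; B skipped; F→slot 5; C→slot 3; E→slot 2.
Profit = 41 + 17 + 28 + 45 + 29 + 44 + 40 = 244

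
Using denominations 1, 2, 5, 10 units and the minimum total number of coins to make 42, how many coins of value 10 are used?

Use the largest denomination that fits, subtract, and repeat.
42 − 4×10→2 − 1×2→0
Count of 10: 4

4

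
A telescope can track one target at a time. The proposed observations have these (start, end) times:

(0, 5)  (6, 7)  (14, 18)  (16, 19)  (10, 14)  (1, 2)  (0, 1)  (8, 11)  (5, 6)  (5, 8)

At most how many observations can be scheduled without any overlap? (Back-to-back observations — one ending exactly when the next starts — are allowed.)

6

Greedy by earliest finish: after sorting by end time, pick each interval compatible with the last pick.
Sorted by end: (0,1)  (1,2)  (0,5)  (5,6)  (6,7)  (5,8)  (8,11)  (10,14)  (14,18)  (16,19)
take (0,1); take (1,2); skip (0,5); take (5,6); take (6,7); skip (5,8); take (8,11); skip (10,14); take (14,18).
Selected 6 observations.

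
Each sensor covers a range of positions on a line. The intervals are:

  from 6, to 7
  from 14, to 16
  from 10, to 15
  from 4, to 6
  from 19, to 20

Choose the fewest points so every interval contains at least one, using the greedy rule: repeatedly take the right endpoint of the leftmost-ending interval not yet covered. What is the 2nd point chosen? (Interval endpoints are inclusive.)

Sort by right endpoint; whenever an interval is uncovered, place a point at its right end.
By right end: [4,6]  [6,7]  [10,15]  [14,16]  [19,20]
[4,6] uncovered → point at 6; [10,15] uncovered → point at 15; [19,20] uncovered → point at 20.
Points: 6, 15, 20 (3 total).

15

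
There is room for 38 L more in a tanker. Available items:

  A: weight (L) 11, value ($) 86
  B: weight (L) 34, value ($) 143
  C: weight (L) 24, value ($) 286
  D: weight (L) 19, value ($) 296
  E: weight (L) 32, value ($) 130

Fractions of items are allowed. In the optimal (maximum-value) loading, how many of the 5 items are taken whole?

1

Ratios (sorted): D 15.58, C 11.92, A 7.82, B 4.21, E 4.06
take D (19 @ 296); take 19/24 of C → 226.42. Capacity used 38/38.
1 item(s) taken whole; one partial (take 19/24 of C).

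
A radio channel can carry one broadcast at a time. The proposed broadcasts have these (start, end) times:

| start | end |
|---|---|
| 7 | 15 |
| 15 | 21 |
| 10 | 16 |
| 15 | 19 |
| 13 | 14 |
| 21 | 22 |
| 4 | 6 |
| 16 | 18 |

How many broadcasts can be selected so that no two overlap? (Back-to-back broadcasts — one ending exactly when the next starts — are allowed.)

Sorted by end: (4,6)  (13,14)  (7,15)  (10,16)  (16,18)  (15,19)  (15,21)  (21,22)
take (4,6); take (13,14); take (16,18); take (21,22).
Selected 4 broadcasts.

4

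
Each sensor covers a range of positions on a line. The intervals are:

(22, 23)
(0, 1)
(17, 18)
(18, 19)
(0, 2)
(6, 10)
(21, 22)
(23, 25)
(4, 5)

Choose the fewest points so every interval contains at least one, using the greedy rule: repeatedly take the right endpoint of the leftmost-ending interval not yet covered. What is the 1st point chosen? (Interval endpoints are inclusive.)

Process intervals by earliest right end; each time one isn't hit yet, stab at its right endpoint.
Sorted: [0,1] [0,2] [4,5] [6,10] [17,18] [18,19] [21,22] [22,23] [23,25]
{[0,1],[0,2]} hit by 1; {[4,5]} hit by 5; {[6,10]} hit by 10; {[17,18],[18,19]} hit by 18; {[21,22],[22,23]} hit by 22; {[23,25]} hit by 25.
Points: 1, 5, 10, 18, 22, 25 (6 total).

1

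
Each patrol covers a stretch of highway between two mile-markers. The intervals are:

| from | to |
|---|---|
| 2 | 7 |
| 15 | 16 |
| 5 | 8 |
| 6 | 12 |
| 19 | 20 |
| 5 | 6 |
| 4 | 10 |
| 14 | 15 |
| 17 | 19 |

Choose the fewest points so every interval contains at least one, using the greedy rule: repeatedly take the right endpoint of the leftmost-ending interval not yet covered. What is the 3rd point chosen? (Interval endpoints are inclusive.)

19

By right end: [5,6]  [2,7]  [5,8]  [4,10]  [6,12]  [14,15]  [15,16]  [17,19]  [19,20]
[5,6] uncovered → point at 6; [14,15] uncovered → point at 15; [17,19] uncovered → point at 19.
Points: 6, 15, 19 (3 total).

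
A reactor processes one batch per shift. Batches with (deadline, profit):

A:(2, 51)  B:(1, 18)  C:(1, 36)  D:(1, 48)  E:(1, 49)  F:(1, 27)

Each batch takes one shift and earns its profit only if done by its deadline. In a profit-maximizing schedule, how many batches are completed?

2

Sort by profit descending; place each in the latest free slot ≤ its deadline.
Profit order: A=51 E=49 D=48 C=36 F=27 B=18
Assign: A→slot 2, E→slot 1, D skipped, C skipped, F skipped, B skipped.
Slots: [1:E] [2:A]
2 of 6 scheduled.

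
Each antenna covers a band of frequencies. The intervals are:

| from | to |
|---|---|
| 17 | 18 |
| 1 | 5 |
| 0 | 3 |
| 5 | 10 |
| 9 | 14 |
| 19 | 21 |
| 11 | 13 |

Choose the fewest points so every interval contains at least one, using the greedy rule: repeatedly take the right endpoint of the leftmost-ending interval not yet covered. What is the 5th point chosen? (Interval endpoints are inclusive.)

Process intervals by earliest right end; each time one isn't hit yet, stab at its right endpoint.
By right end: [0,3]  [1,5]  [5,10]  [11,13]  [9,14]  [17,18]  [19,21]
[0,3] uncovered → point at 3; [5,10] uncovered → point at 10; [11,13] uncovered → point at 13; [17,18] uncovered → point at 18; [19,21] uncovered → point at 21.
Points: 3, 10, 13, 18, 21 (5 total).

21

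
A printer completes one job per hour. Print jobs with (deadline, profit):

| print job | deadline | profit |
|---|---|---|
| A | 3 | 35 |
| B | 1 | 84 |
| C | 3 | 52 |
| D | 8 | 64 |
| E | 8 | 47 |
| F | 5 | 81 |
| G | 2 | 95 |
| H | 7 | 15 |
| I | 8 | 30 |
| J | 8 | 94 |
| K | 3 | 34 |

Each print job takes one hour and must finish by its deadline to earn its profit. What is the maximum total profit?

By profit: G(d2,95), J(d8,94), B(d1,84), F(d5,81), D(d8,64), C(d3,52), E(d8,47), A(d3,35), K(d3,34), I(d8,30), H(d7,15)
G→slot 2; J→slot 8; B→slot 1; F→slot 5; D→slot 7; C→slot 3; E→slot 6; A skipped; K skipped; I→slot 4; H skipped.
Profit = 84 + 95 + 52 + 30 + 81 + 47 + 64 + 94 = 547

547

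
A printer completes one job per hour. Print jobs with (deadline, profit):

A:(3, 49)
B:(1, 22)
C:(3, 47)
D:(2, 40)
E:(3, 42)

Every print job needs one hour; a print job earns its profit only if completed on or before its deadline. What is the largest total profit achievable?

138

Profit order: A=49 C=47 E=42 D=40 B=22
Assign: A→slot 3, C→slot 2, E→slot 1, D skipped, B skipped.
Slots: [1:E] [2:C] [3:A]
Profit = 42 + 47 + 49 = 138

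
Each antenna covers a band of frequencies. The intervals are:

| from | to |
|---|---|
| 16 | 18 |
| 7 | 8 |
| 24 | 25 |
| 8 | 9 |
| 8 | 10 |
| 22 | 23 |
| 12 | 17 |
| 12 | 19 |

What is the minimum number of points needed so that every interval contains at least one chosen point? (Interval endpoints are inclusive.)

4

By right end: [7,8]  [8,9]  [8,10]  [12,17]  [16,18]  [12,19]  [22,23]  [24,25]
[7,8] uncovered → point at 8; [12,17] uncovered → point at 17; [22,23] uncovered → point at 23; [24,25] uncovered → point at 25.
Points: 8, 17, 23, 25 (4 total).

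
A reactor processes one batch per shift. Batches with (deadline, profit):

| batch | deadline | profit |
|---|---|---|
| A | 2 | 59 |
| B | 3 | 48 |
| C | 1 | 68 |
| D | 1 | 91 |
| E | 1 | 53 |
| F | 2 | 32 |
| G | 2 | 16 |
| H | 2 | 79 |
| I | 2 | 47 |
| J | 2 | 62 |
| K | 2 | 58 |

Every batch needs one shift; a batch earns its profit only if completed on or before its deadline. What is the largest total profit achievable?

Take jobs in profit order; each goes to the latest open slot no later than its deadline.
By profit: D(d1,91), H(d2,79), C(d1,68), J(d2,62), A(d2,59), K(d2,58), E(d1,53), B(d3,48), I(d2,47), F(d2,32), G(d2,16)
D→slot 1; H→slot 2; C skipped; J skipped; A skipped; K skipped; E skipped; B→slot 3; I skipped; F skipped; G skipped.
Profit = 91 + 79 + 48 = 218

218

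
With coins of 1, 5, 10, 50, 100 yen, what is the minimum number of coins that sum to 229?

9

229 − 2×100→29 − 2×10→9 − 1×5→4 − 4×1→0
Total coins = 2 + 2 + 1 + 4 = 9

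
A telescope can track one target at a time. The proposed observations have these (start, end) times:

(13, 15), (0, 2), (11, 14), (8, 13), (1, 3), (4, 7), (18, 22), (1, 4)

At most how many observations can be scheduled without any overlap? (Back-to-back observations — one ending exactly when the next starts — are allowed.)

Order by finish time; keep every interval that doesn't clash with the previous kept one.
Sorted by end: (0,2)  (1,3)  (1,4)  (4,7)  (8,13)  (11,14)  (13,15)  (18,22)
take (0,2); skip (1,3); skip (1,4); take (4,7); take (8,13); take (13,15); take (18,22).
Selected 5 observations.

5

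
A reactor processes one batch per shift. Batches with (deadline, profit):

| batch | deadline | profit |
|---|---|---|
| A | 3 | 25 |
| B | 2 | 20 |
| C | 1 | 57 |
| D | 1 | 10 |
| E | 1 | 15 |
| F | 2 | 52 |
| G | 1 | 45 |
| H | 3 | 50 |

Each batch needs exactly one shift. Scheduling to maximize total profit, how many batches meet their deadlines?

3

Sort by profit descending; place each in the latest free slot ≤ its deadline.
By profit: C(d1,57), F(d2,52), H(d3,50), G(d1,45), A(d3,25), B(d2,20), E(d1,15), D(d1,10)
C→slot 1; F→slot 2; H→slot 3; G skipped; A skipped; B skipped; E skipped; D skipped.
3 of 8 scheduled.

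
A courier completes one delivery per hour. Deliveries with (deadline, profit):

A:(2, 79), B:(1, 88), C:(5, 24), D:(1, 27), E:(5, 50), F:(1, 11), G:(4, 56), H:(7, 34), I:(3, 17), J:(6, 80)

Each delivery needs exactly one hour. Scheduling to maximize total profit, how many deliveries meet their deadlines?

7

By profit: B(d1,88), J(d6,80), A(d2,79), G(d4,56), E(d5,50), H(d7,34), D(d1,27), C(d5,24), I(d3,17), F(d1,11)
B→slot 1; J→slot 6; A→slot 2; G→slot 4; E→slot 5; H→slot 7; D skipped; C→slot 3; I skipped; F skipped.
7 of 10 scheduled.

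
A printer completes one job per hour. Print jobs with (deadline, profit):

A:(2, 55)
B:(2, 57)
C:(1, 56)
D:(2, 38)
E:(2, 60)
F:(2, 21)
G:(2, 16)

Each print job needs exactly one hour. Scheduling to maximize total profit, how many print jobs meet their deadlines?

Take jobs in profit order; each goes to the latest open slot no later than its deadline.
By profit: E(d2,60), B(d2,57), C(d1,56), A(d2,55), D(d2,38), F(d2,21), G(d2,16)
E→slot 2; B→slot 1; C skipped; A skipped; D skipped; F skipped; G skipped.
2 of 7 scheduled.

2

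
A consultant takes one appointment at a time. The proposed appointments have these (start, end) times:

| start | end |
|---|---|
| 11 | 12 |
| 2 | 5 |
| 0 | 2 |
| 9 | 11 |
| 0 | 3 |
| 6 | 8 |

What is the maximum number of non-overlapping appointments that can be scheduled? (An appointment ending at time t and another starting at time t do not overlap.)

5

By end time: (0,2), (0,3), (2,5), (6,8), (9,11), (11,12).
Pick (0,2); next start ≥ 2 → (2,5); next start ≥ 5 → (6,8); next start ≥ 8 → (9,11); next start ≥ 11 → (11,12).
Selected 5 appointments.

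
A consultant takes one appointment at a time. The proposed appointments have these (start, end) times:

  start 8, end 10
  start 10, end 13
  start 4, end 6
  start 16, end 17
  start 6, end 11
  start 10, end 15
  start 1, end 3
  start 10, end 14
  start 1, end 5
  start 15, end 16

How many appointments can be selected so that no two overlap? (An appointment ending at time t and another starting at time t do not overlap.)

Sort by end time and greedily take each interval whose start is ≥ the last chosen end.
By end time: (1,3), (1,5), (4,6), (8,10), (6,11), (10,13), (10,14), (10,15), (15,16), (16,17).
Pick (1,3); next start ≥ 3 → (4,6); next start ≥ 6 → (8,10); next start ≥ 10 → (10,13); next start ≥ 13 → (15,16); next start ≥ 16 → (16,17).
Selected 6 appointments.

6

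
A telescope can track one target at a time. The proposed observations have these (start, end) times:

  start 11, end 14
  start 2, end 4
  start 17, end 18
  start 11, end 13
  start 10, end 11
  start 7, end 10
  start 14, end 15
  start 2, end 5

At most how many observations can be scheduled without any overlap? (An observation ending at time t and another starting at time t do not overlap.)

Order by finish time; keep every interval that doesn't clash with the previous kept one.
By end time: (2,4), (2,5), (7,10), (10,11), (11,13), (11,14), (14,15), (17,18).
Pick (2,4); next start ≥ 4 → (7,10); next start ≥ 10 → (10,11); next start ≥ 11 → (11,13); next start ≥ 13 → (14,15); next start ≥ 15 → (17,18).
Selected 6 observations.

6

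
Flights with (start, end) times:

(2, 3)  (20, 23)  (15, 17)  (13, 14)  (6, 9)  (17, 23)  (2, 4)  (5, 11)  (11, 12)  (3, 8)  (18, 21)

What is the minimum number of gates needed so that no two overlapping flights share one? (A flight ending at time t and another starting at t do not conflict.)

Events (time:±→running): 2:+→1 2:+→2 3:-→1 3:+→2 4:-→1 5:+→2 6:+→3 … peak 3.

3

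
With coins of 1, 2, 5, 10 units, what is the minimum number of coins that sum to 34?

5

Greedy: take as many of the largest coin as possible, then repeat with the remainder.
34 = 3×10 + 2×2
Total coins = 3 + 2 = 5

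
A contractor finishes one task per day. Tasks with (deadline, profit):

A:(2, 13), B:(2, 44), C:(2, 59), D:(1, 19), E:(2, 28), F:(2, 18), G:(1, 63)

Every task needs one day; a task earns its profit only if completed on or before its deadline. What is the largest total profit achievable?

122

Take jobs in profit order; each goes to the latest open slot no later than its deadline.
By profit: G(d1,63), C(d2,59), B(d2,44), E(d2,28), D(d1,19), F(d2,18), A(d2,13)
G→slot 1; C→slot 2; B skipped; E skipped; D skipped; F skipped; A skipped.
Profit = 63 + 59 = 122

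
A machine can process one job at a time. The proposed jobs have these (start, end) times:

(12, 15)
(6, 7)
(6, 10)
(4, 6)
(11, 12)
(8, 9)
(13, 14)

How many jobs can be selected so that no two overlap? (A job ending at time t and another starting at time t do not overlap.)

5

Order by finish time; keep every interval that doesn't clash with the previous kept one.
Sorted by end: (4,6)  (6,7)  (8,9)  (6,10)  (11,12)  (13,14)  (12,15)
take (4,6); take (6,7); take (8,9); skip (6,10); take (11,12); take (13,14).
Selected 5 jobs.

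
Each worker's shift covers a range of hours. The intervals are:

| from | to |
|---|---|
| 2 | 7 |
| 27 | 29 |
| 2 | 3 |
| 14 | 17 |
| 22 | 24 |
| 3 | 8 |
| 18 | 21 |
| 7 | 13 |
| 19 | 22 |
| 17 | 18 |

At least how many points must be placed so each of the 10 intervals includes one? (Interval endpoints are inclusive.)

Process intervals by earliest right end; each time one isn't hit yet, stab at its right endpoint.
By right end: [2,3]  [2,7]  [3,8]  [7,13]  [14,17]  [17,18]  [18,21]  [19,22]  [22,24]  [27,29]
[2,3] uncovered → point at 3; [7,13] uncovered → point at 13; [14,17] uncovered → point at 17; [18,21] uncovered → point at 21; [22,24] uncovered → point at 24; [27,29] uncovered → point at 29.
Points: 3, 13, 17, 21, 24, 29 (6 total).

6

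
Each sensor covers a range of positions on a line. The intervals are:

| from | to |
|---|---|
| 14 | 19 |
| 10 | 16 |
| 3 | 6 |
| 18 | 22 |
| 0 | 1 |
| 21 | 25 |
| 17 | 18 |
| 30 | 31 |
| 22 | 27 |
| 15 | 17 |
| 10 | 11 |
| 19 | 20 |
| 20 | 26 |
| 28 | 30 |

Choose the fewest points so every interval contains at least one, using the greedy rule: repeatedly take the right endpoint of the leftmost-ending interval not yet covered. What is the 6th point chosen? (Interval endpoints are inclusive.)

Process intervals by earliest right end; each time one isn't hit yet, stab at its right endpoint.
Sorted: [0,1] [3,6] [10,11] [10,16] [15,17] [17,18] [14,19] [19,20] [18,22] [21,25] [20,26] [22,27] [28,30] [30,31]
{[0,1]} hit by 1; {[3,6]} hit by 6; {[10,11],[10,16]} hit by 11; {[15,17],[17,18],[14,19]} hit by 17; {[19,20],[18,22]} hit by 20; {[21,25],[20,26],[22,27]} hit by 25; {[28,30],[30,31]} hit by 30.
Points: 1, 6, 11, 17, 20, 25, 30 (7 total).

25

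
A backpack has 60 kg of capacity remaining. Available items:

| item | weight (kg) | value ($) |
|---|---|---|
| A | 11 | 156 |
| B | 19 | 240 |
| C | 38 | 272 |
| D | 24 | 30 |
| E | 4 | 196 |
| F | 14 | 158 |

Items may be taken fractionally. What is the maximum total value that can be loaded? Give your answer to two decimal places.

Sort by value per unit weight and fill in that order.
Ratios (sorted): E 49.00, A 14.18, B 12.63, F 11.29, C 7.16, D 1.25
take E (4 @ 196); take A (11 @ 156); take B (19 @ 240); take F (14 @ 158); take 12/38 of C → 85.89. Capacity used 60/60.
Total value = 835.89

835.89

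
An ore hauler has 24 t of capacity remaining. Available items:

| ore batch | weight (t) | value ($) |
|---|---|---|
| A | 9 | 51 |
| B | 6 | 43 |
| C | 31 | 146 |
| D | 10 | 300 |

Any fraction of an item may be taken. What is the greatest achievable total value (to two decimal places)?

388.33

Sort by value per unit weight and fill in that order.
Order: D (300/10=30.00) > B (43/6=7.17) > A (51/9=5.67) > C (146/31=4.71)
Fill: take D (10 @ 300) → take B (6 @ 43) → take 8/9 of A → 45.33; 24/24 used.
Total value = 388.33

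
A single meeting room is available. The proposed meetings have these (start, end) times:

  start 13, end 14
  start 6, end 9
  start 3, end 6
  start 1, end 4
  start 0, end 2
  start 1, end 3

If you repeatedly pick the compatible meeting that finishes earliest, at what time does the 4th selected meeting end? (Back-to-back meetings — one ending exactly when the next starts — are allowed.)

14

Order by finish time; keep every interval that doesn't clash with the previous kept one.
Sorted by end: (0,2)  (1,3)  (1,4)  (3,6)  (6,9)  (13,14)
take (0,2); skip (1,4); take (3,6); take (6,9); take (13,14).
Selected: (0,2) (3,6) (6,9) (13,14)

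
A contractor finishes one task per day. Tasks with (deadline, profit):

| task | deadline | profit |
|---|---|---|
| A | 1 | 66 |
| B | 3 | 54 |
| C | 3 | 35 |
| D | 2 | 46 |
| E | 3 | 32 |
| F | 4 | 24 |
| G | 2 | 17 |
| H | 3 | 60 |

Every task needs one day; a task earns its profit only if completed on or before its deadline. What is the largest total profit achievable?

204

Take jobs in profit order; each goes to the latest open slot no later than its deadline.
Profit order: A=66 H=60 B=54 D=46 C=35 E=32 F=24 G=17
Assign: A→slot 1, H→slot 3, B→slot 2, D skipped, C skipped, E skipped, F→slot 4, G skipped.
Slots: [1:A] [2:B] [3:H] [4:F]
Profit = 66 + 54 + 60 + 24 = 204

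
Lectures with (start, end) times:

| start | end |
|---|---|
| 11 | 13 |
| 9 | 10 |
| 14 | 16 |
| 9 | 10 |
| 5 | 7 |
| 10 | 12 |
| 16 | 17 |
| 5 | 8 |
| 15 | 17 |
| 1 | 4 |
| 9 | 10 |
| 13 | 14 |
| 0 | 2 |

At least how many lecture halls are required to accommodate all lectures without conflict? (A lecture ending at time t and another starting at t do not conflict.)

The answer is the maximum number of intervals overlapping at any instant.
starts: [0, 1, 5, 5, 9, 9, 9, 10, 11, 13, 14, 15, 16]
ends:   [2, 4, 7, 8, 10, 10, 10, 12, 13, 14, 16, 17, 17]
s0→1 s1→2 e2→1 e4→0 s5→1 s5→2 e7→1 e8→0 s9→1 s9→2 s9→3  — peak 3.

3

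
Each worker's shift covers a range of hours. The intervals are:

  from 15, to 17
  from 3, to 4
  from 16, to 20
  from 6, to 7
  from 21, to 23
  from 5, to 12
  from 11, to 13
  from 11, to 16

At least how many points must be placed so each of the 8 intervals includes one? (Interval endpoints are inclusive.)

5

Sort by right endpoint; whenever an interval is uncovered, place a point at its right end.
Sorted: [3,4] [6,7] [5,12] [11,13] [11,16] [15,17] [16,20] [21,23]
{[3,4]} hit by 4; {[6,7],[5,12]} hit by 7; {[11,13],[11,16]} hit by 13; {[15,17],[16,20]} hit by 17; {[21,23]} hit by 23.
Points: 4, 7, 13, 17, 23 (5 total).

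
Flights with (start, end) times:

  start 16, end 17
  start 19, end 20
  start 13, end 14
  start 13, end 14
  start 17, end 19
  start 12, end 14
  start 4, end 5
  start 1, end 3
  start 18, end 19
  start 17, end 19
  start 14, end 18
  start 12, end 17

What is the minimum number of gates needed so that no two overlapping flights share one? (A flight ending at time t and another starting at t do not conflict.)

Count concurrent intervals with a sweep; the peak is the room count.
starts: [1, 4, 12, 12, 13, 13, 14, 16, 17, 17, 18, 19]
ends:   [3, 5, 14, 14, 14, 17, 17, 18, 19, 19, 19, 20]
s1→1 e3→0 s4→1 e5→0 s12→1 s12→2 s13→3 s13→4  — peak 4.

4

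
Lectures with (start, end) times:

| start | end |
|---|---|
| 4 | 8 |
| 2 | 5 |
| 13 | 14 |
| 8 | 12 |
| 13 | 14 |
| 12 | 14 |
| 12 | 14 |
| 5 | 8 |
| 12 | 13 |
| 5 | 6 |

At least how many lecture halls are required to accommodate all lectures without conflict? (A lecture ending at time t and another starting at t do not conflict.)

4

Count concurrent intervals with a sweep; the peak is the room count.
starts: [2, 4, 5, 5, 8, 12, 12, 12, 13, 13]
ends:   [5, 6, 8, 8, 12, 13, 14, 14, 14, 14]
s2→1 s4→2 e5→1 s5→2 s5→3 e6→2 e8→1 e8→0 s8→1 e12→0 s12→1 s12→2 s12→3 e13→2 s13→3 s13→4  — peak 4.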